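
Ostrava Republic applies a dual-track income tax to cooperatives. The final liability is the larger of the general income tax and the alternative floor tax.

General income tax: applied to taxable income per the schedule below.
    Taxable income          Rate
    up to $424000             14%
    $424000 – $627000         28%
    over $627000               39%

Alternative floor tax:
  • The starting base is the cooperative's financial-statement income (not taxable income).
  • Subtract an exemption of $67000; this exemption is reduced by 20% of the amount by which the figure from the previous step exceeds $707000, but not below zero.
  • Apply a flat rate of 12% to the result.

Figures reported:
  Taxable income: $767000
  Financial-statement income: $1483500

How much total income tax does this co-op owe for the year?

Alternative floor tax:
  Base (financial-statement income): $1483500
  Exemption: 20% × ($1483500 − $707000) = $155300 ≥ $67000, so the exemption is fully phased out
  Base: $1483500 − $0 = $1483500
  $1483500 × 12% = $178020

General income tax:
  $424000 × 14% = $59360
  $203000 × 28% = $56840
  $140000 × 39% = $54600
  → $170800

$178020 > $170800, so the alternative floor tax is the binding amount.

$178020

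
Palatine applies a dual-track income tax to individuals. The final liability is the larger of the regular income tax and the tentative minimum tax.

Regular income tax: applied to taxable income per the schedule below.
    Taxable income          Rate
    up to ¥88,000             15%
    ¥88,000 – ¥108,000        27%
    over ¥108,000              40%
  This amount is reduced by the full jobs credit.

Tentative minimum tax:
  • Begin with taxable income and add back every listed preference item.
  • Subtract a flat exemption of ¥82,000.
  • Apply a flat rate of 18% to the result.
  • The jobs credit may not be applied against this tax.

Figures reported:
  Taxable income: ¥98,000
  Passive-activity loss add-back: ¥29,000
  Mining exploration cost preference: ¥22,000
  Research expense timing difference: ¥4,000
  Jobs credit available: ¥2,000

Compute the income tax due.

¥13,900

Tentative minimum tax:
  Adjusted income: ¥98,000 + ¥29,000 + ¥22,000 + ¥4,000 = ¥153,000
  Less exemption ¥82,000 → base ¥71,000
  ¥71,000 × 18% = ¥12,780

Regular income tax:
  ¥88,000 × 15% = ¥13,200
  ¥10,000 × 27% = ¥2,700
  → ¥15,900
  Less jobs credit ¥2,000 → ¥13,900

¥13,900 > ¥12,780, so the regular income tax governs.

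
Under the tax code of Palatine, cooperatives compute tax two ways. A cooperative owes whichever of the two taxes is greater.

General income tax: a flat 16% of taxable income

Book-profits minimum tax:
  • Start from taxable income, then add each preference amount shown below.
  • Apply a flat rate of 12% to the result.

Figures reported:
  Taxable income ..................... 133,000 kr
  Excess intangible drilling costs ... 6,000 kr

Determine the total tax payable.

21,280 kr

Book-profits minimum tax:
  Adjusted income: 133,000 kr + 6,000 kr = 139,000 kr
  139,000 kr × 12% = 16,680 kr

General income tax:
  133,000 kr × 16% = 21,280 kr

21,280 kr > 16,680 kr, so the general income tax governs.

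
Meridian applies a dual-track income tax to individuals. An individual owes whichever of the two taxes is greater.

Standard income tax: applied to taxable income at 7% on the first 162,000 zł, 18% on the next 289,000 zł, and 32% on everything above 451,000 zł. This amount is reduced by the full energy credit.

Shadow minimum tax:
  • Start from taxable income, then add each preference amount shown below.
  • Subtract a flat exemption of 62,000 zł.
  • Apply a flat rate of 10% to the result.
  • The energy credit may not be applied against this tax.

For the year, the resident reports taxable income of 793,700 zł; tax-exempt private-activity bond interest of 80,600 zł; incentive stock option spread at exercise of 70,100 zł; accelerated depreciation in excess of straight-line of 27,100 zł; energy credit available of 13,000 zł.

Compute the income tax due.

Standard income tax:
  162,000 zł × 7% = 11,340 zł
  289,000 zł × 18% = 52,020 zł
  342,700 zł × 32% = 109,664 zł
  → 173,024 zł
  Less energy credit 13,000 zł → 160,024 zł

Shadow minimum tax:
  Adjusted income: 793,700 zł + 80,600 zł + 70,100 zł + 27,100 zł = 971,500 zł
  Less exemption 62,000 zł → base 909,500 zł
  909,500 zł × 10% = 90,950 zł

160,024 zł > 90,950 zł, so the standard income tax governs.

160,024 zł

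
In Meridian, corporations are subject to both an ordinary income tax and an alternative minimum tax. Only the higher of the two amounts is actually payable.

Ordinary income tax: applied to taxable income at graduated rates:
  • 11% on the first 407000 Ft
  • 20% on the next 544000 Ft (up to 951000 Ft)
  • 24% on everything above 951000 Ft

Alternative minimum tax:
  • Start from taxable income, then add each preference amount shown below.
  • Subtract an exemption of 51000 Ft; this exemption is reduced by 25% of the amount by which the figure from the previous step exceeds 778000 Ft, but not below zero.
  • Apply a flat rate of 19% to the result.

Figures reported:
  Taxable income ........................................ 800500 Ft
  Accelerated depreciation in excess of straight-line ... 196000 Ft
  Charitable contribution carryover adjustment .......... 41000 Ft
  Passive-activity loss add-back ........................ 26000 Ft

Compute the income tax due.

202065 Ft

Alternative minimum tax:
  Adjusted income: 800500 Ft + 196000 Ft + 41000 Ft + 26000 Ft = 1063500 Ft
  Exemption: 25% × (1063500 Ft − 778000 Ft) = 71375 Ft ≥ 51000 Ft, so the exemption is fully phased out
  Base: 1063500 Ft − 0 Ft = 1063500 Ft
  1063500 Ft × 19% = 202065 Ft

Ordinary income tax:
  407000 Ft × 11% = 44770 Ft
  393500 Ft × 20% = 78700 Ft
  → 123470 Ft

202065 Ft > 123470 Ft, so the alternative minimum tax is the binding amount.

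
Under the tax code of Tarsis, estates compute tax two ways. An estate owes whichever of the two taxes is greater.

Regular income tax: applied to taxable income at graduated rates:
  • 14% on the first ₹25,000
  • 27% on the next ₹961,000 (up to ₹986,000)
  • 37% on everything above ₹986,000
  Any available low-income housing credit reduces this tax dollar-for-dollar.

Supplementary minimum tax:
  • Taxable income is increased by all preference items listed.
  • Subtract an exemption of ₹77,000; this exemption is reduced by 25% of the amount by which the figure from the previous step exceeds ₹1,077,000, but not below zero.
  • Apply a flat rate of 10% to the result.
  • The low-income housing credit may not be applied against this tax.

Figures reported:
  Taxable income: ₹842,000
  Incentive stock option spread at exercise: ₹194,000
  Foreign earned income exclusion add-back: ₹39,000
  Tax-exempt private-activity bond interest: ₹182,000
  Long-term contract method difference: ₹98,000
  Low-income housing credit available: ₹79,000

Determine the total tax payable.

Regular income tax:
  ₹25,000 × 14% = ₹3,500
  ₹817,000 × 27% = ₹220,590
  → ₹224,090
  Less low-income housing credit ₹79,000 → ₹145,090

Supplementary minimum tax:
  Adjusted income: ₹842,000 + ₹194,000 + ₹39,000 + ₹182,000 + ₹98,000 = ₹1,355,000
  Exemption: ₹77,000 − 25% × (₹1,355,000 − ₹1,077,000) = ₹77,000 − ₹69,500 = ₹7,500
  Base: ₹1,355,000 − ₹7,500 = ₹1,347,500
  ₹1,347,500 × 10% = ₹134,750

₹145,090 > ₹134,750, so the regular income tax governs.

₹145,090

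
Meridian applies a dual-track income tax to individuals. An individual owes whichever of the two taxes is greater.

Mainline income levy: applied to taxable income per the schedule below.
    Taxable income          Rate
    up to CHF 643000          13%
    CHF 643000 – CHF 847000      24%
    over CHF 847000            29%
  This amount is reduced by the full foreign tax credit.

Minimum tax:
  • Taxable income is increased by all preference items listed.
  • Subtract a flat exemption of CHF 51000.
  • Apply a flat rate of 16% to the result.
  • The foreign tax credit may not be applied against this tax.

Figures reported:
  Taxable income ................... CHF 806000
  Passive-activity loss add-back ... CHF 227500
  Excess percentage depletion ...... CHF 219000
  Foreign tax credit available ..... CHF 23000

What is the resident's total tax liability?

CHF 192240

Mainline income levy:
  CHF 643000 × 13% = CHF 83590
  CHF 163000 × 24% = CHF 39120
  → CHF 122710
  Less foreign tax credit CHF 23000 → CHF 99710

Minimum tax:
  Adjusted income: CHF 806000 + CHF 227500 + CHF 219000 = CHF 1252500
  Less exemption CHF 51000 → base CHF 1201500
  CHF 1201500 × 16% = CHF 192240

CHF 192240 > CHF 99710, so the minimum tax is the binding amount.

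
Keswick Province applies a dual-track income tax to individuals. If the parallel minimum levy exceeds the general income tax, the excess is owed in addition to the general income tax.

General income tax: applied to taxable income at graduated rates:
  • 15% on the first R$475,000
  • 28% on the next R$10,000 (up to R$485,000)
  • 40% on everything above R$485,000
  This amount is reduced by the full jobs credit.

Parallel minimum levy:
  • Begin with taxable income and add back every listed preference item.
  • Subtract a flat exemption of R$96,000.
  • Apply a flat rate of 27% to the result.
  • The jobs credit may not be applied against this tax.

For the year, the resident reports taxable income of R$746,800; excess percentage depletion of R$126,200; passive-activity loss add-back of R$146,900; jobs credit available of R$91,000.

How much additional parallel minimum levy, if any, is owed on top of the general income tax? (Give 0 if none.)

Parallel minimum levy:
  Adjusted income: R$746,800 + R$126,200 + R$146,900 = R$1,019,900
  Less exemption R$96,000 → base R$923,900
  R$923,900 × 27% = R$249,453

General income tax:
  R$475,000 × 15% = R$71,250
  R$10,000 × 28% = R$2,800
  R$261,800 × 40% = R$104,720
  → R$178,770
  Less jobs credit R$91,000 → R$87,770

Excess of parallel minimum levy over general income tax: R$249,453 − R$87,770 = R$161,683.

R$161,683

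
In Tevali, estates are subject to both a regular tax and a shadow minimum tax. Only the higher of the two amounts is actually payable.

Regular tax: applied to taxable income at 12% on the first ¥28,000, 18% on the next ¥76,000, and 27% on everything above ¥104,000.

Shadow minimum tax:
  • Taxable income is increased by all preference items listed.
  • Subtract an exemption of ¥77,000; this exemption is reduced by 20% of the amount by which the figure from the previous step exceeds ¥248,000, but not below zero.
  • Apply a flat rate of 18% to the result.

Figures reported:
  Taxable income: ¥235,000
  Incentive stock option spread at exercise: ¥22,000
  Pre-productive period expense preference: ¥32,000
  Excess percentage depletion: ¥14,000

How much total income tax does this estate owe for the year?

¥52,410

Shadow minimum tax:
  Adjusted income: ¥235,000 + ¥22,000 + ¥32,000 + ¥14,000 = ¥303,000
  Exemption: ¥77,000 − 20% × (¥303,000 − ¥248,000) = ¥77,000 − ¥11,000 = ¥66,000
  Base: ¥303,000 − ¥66,000 = ¥237,000
  ¥237,000 × 18% = ¥42,660

Regular tax:
  ¥28,000 × 12% = ¥3,360
  ¥76,000 × 18% = ¥13,680
  ¥131,000 × 27% = ¥35,370
  → ¥52,410

¥52,410 > ¥42,660, so the regular tax governs.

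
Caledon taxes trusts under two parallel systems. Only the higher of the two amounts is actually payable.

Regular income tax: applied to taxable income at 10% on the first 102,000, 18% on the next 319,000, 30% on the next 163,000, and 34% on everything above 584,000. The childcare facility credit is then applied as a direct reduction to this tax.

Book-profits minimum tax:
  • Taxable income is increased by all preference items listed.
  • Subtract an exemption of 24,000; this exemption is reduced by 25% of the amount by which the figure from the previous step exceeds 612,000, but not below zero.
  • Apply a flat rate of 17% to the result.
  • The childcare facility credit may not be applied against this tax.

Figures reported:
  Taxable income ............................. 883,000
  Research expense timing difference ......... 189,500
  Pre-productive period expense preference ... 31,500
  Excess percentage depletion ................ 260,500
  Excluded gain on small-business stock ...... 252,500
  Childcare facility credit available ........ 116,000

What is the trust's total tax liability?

Book-profits minimum tax:
  Adjusted income: 883,000 + 189,500 + 31,500 + 260,500 + 252,500 = 1,617,000
  Exemption: 25% × (1,617,000 − 612,000) = 251,250 ≥ 24,000, so the exemption is fully phased out
  Base: 1,617,000 − 0 = 1,617,000
  1,617,000 × 17% = 274,890

Regular income tax:
  102,000 × 10% = 10,200
  319,000 × 18% = 57,420
  163,000 × 30% = 48,900
  299,000 × 34% = 101,660
  → 218,180
  Less childcare facility credit 116,000 → 102,180

274,890 > 102,180, so the book-profits minimum tax is the binding amount.

274,890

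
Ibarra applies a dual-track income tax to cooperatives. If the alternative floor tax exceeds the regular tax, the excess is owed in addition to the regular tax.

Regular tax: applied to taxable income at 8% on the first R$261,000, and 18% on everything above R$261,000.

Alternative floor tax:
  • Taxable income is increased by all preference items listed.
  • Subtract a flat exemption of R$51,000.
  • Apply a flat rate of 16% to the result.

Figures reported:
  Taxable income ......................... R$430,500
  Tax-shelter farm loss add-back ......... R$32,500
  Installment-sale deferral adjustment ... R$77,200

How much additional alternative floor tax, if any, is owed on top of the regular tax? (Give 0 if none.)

R$26,882

Alternative floor tax:
  Adjusted income: R$430,500 + R$32,500 + R$77,200 = R$540,200
  Less exemption R$51,000 → base R$489,200
  R$489,200 × 16% = R$78,272

Regular tax:
  R$261,000 × 8% = R$20,880
  R$169,500 × 18% = R$30,510
  → R$51,390

Excess of alternative floor tax over regular tax: R$78,272 − R$51,390 = R$26,882.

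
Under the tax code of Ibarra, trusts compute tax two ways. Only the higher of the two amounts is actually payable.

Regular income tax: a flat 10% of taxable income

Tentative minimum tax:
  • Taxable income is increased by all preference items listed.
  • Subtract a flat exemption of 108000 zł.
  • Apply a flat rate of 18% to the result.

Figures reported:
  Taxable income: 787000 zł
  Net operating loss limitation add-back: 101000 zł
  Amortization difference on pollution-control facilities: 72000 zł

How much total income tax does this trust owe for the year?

Regular income tax:
  787000 zł × 10% = 78700 zł

Tentative minimum tax:
  Adjusted income: 787000 zł + 101000 zł + 72000 zł = 960000 zł
  Less exemption 108000 zł → base 852000 zł
  852000 zł × 18% = 153360 zł

153360 zł > 78700 zł, so the tentative minimum tax is the binding amount.

153360 zł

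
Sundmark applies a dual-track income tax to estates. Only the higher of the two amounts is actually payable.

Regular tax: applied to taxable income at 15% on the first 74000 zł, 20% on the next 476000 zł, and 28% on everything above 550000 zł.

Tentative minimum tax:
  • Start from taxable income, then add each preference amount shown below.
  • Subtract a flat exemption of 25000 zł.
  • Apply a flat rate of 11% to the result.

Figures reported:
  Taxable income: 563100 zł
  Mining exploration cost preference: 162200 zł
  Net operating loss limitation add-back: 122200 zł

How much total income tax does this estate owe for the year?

Regular tax:
  74000 zł × 15% = 11100 zł
  476000 zł × 20% = 95200 zł
  13100 zł × 28% = 3668 zł
  → 109968 zł

Tentative minimum tax:
  Adjusted income: 563100 zł + 162200 zł + 122200 zł = 847500 zł
  Less exemption 25000 zł → base 822500 zł
  822500 zł × 11% = 90475 zł

109968 zł > 90475 zł, so the regular tax governs.

109968 zł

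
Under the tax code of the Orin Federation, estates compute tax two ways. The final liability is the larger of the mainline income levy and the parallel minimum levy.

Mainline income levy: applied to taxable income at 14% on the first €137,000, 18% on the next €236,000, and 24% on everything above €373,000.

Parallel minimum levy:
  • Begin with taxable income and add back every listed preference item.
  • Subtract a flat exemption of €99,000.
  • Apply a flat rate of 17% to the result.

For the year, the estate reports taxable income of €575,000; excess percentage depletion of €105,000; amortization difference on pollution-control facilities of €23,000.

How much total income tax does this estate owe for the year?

Mainline income levy:
  €137,000 × 14% = €19,180
  €236,000 × 18% = €42,480
  €202,000 × 24% = €48,480
  → €110,140

Parallel minimum levy:
  Adjusted income: €575,000 + €105,000 + €23,000 = €703,000
  Less exemption €99,000 → base €604,000
  €604,000 × 17% = €102,680

€110,140 > €102,680, so the mainline income levy governs.

€110,140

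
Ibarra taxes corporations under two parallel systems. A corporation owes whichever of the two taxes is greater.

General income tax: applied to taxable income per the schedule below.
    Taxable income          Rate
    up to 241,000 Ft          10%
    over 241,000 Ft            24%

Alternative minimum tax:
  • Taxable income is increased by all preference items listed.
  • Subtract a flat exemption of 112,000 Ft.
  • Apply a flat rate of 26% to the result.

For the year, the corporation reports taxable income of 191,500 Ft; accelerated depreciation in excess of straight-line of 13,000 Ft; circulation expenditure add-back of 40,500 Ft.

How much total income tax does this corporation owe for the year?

34,580 Ft

General income tax:
  191,500 Ft × 10% = 19,150 Ft

Alternative minimum tax:
  Adjusted income: 191,500 Ft + 13,000 Ft + 40,500 Ft = 245,000 Ft
  Less exemption 112,000 Ft → base 133,000 Ft
  133,000 Ft × 26% = 34,580 Ft

34,580 Ft > 19,150 Ft, so the alternative minimum tax is the binding amount.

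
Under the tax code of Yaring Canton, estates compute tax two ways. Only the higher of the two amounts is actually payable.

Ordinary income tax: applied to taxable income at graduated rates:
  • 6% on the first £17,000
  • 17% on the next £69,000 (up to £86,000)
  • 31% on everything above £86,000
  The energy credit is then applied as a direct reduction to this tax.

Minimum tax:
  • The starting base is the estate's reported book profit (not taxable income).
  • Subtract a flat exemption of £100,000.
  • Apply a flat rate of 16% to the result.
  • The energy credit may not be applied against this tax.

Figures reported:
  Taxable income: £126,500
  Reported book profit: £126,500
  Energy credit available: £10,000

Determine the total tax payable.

Ordinary income tax:
  £17,000 × 6% = £1,020
  £69,000 × 17% = £11,730
  £40,500 × 31% = £12,555
  → £25,305
  Less energy credit £10,000 → £15,305

Minimum tax:
  Base (reported book profit): £126,500
  Less exemption £100,000 → base £26,500
  £26,500 × 16% = £4,240

£15,305 > £4,240, so the ordinary income tax governs.

£15,305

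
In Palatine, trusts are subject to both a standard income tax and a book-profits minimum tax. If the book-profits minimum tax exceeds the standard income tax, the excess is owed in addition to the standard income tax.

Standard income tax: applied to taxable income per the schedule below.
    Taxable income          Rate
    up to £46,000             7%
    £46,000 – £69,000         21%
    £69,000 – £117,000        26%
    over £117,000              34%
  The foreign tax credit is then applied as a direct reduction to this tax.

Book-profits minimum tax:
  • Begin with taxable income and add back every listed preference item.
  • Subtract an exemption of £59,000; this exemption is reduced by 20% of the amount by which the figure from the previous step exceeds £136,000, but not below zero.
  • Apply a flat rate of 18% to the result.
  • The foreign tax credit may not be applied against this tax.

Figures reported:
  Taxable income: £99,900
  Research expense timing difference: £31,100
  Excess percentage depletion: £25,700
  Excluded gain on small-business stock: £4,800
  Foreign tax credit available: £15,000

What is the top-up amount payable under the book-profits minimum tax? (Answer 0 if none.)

£18,284

Standard income tax:
  £46,000 × 7% = £3,220
  £23,000 × 21% = £4,830
  £30,900 × 26% = £8,034
  → £16,084
  Less foreign tax credit £15,000 → £1,084

Book-profits minimum tax:
  Adjusted income: £99,900 + £31,100 + £25,700 + £4,800 = £161,500
  Exemption: £59,000 − 20% × (£161,500 − £136,000) = £59,000 − £5,100 = £53,900
  Base: £161,500 − £53,900 = £107,600
  £107,600 × 18% = £19,368

Excess of book-profits minimum tax over standard income tax: £19,368 − £1,084 = £18,284.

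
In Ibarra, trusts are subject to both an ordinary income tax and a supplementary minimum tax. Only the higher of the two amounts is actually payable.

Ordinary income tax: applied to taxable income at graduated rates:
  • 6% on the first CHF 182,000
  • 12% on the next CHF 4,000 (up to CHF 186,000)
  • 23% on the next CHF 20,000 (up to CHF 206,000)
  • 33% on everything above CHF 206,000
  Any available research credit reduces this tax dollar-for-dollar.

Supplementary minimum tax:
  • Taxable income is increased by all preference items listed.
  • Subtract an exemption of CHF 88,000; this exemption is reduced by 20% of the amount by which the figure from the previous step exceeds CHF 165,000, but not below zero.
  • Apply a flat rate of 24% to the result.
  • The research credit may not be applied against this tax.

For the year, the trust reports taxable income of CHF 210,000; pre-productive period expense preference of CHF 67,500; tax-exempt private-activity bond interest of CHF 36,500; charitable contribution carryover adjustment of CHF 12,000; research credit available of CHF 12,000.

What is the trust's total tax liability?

CHF 64,848

Ordinary income tax:
  CHF 182,000 × 6% = CHF 10,920
  CHF 4,000 × 12% = CHF 480
  CHF 20,000 × 23% = CHF 4,600
  CHF 4,000 × 33% = CHF 1,320
  → CHF 17,320
  Less research credit CHF 12,000 → CHF 5,320

Supplementary minimum tax:
  Adjusted income: CHF 210,000 + CHF 67,500 + CHF 36,500 + CHF 12,000 = CHF 326,000
  Exemption: CHF 88,000 − 20% × (CHF 326,000 − CHF 165,000) = CHF 88,000 − CHF 32,200 = CHF 55,800
  Base: CHF 326,000 − CHF 55,800 = CHF 270,200
  CHF 270,200 × 24% = CHF 64,848

CHF 64,848 > CHF 5,320, so the supplementary minimum tax is the binding amount.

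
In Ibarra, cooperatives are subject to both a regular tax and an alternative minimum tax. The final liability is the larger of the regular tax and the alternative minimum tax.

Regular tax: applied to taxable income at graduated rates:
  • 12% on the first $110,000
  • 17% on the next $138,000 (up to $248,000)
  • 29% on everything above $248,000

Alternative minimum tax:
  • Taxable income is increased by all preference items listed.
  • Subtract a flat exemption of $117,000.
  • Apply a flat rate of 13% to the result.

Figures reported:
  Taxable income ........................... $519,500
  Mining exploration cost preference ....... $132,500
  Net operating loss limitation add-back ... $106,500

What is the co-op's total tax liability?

Alternative minimum tax:
  Adjusted income: $519,500 + $132,500 + $106,500 = $758,500
  Less exemption $117,000 → base $641,500
  $641,500 × 13% = $83,395

Regular tax:
  $110,000 × 12% = $13,200
  $138,000 × 17% = $23,460
  $271,500 × 29% = $78,735
  → $115,395

$115,395 > $83,395, so the regular tax governs.

$115,395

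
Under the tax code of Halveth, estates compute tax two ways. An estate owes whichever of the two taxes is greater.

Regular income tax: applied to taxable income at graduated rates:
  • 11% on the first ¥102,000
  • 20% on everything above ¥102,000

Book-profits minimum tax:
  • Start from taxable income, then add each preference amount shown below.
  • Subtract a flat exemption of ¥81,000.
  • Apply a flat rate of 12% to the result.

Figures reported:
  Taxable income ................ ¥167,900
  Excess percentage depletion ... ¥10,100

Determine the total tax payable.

Regular income tax:
  ¥102,000 × 11% = ¥11,220
  ¥65,900 × 20% = ¥13,180
  → ¥24,400

Book-profits minimum tax:
  Adjusted income: ¥167,900 + ¥10,100 = ¥178,000
  Less exemption ¥81,000 → base ¥97,000
  ¥97,000 × 12% = ¥11,640

¥24,400 > ¥11,640, so the regular income tax governs.

¥24,400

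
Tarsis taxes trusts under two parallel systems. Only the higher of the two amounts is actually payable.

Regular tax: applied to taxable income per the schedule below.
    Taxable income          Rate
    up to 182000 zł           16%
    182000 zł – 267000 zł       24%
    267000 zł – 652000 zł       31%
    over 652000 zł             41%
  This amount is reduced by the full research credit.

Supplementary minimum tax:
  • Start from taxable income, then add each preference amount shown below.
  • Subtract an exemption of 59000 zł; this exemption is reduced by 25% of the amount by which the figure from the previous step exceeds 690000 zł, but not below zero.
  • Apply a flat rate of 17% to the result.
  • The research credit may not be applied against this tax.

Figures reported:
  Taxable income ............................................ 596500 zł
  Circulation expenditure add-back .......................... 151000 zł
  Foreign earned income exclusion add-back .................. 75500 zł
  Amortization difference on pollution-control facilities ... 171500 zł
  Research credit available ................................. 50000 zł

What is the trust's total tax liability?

169065 zł

Regular tax:
  182000 zł × 16% = 29120 zł
  85000 zł × 24% = 20400 zł
  329500 zł × 31% = 102145 zł
  → 151665 zł
  Less research credit 50000 zł → 101665 zł

Supplementary minimum tax:
  Adjusted income: 596500 zł + 151000 zł + 75500 zł + 171500 zł = 994500 zł
  Exemption: 25% × (994500 zł − 690000 zł) = 76125 zł ≥ 59000 zł, so the exemption is fully phased out
  Base: 994500 zł − 0 zł = 994500 zł
  994500 zł × 17% = 169065 zł

169065 zł > 101665 zł, so the supplementary minimum tax is the binding amount.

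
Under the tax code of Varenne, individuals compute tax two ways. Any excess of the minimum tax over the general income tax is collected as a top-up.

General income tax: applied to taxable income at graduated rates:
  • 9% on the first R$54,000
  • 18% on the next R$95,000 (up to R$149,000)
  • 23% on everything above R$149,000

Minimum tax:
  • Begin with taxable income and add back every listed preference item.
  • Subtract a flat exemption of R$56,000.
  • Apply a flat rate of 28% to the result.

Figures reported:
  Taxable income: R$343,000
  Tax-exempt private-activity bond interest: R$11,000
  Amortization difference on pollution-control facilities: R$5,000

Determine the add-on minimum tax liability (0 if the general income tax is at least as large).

R$18,260

General income tax:
  R$54,000 × 9% = R$4,860
  R$95,000 × 18% = R$17,100
  R$194,000 × 23% = R$44,620
  → R$66,580

Minimum tax:
  Adjusted income: R$343,000 + R$11,000 + R$5,000 = R$359,000
  Less exemption R$56,000 → base R$303,000
  R$303,000 × 28% = R$84,840

Excess of minimum tax over general income tax: R$84,840 − R$66,580 = R$18,260.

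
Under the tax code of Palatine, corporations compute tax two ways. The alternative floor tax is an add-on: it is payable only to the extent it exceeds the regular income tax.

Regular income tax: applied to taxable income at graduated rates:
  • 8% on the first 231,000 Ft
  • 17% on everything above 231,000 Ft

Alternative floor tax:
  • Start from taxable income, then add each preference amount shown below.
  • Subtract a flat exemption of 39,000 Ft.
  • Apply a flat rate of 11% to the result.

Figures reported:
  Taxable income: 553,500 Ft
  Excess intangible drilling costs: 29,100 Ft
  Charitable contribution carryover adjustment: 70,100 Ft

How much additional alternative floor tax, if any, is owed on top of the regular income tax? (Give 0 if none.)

0 Ft

Regular income tax:
  231,000 Ft × 8% = 18,480 Ft
  322,500 Ft × 17% = 54,825 Ft
  → 73,305 Ft

Alternative floor tax:
  Adjusted income: 553,500 Ft + 29,100 Ft + 70,100 Ft = 652,700 Ft
  Less exemption 39,000 Ft → base 613,700 Ft
  613,700 Ft × 11% = 67,507 Ft

67,507 Ft ≤ 73,305 Ft, so no add-on is due.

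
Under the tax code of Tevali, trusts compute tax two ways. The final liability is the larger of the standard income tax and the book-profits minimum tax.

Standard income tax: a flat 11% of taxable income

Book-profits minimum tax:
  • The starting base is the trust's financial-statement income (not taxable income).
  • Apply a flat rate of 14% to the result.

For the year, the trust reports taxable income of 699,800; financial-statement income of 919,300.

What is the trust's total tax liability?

Book-profits minimum tax:
  Base (financial-statement income): 919,300
  919,300 × 14% = 128,702

Standard income tax:
  699,800 × 11% = 76,978

128,702 > 76,978, so the book-profits minimum tax is the binding amount.

128,702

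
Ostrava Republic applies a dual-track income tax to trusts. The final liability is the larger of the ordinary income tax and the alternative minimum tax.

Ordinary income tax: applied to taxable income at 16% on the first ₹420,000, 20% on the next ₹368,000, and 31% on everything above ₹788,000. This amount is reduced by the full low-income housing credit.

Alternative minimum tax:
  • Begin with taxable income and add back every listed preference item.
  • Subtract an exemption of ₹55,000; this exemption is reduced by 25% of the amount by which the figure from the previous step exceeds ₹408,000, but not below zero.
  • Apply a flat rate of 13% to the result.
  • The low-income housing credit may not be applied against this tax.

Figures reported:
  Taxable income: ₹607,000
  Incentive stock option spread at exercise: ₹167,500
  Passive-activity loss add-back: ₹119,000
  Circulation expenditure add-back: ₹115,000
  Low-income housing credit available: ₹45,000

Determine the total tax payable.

₹131,105

Alternative minimum tax:
  Adjusted income: ₹607,000 + ₹167,500 + ₹119,000 + ₹115,000 = ₹1,008,500
  Exemption: 25% × (₹1,008,500 − ₹408,000) = ₹150,125 ≥ ₹55,000, so the exemption is fully phased out
  Base: ₹1,008,500 − ₹0 = ₹1,008,500
  ₹1,008,500 × 13% = ₹131,105

Ordinary income tax:
  ₹420,000 × 16% = ₹67,200
  ₹187,000 × 20% = ₹37,400
  → ₹104,600
  Less low-income housing credit ₹45,000 → ₹59,600

₹131,105 > ₹59,600, so the alternative minimum tax is the binding amount.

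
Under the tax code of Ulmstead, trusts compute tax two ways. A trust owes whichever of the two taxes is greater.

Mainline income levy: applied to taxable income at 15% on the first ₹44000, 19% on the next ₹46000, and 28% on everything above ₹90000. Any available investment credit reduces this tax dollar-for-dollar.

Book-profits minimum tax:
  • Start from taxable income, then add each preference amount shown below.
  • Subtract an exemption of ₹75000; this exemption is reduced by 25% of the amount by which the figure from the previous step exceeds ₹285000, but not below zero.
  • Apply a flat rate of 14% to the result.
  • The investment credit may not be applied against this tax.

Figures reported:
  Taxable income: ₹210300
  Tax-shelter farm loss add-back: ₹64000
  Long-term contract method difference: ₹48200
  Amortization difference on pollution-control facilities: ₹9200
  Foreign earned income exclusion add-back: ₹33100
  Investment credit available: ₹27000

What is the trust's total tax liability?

₹43365

Mainline income levy:
  ₹44000 × 15% = ₹6600
  ₹46000 × 19% = ₹8740
  ₹120300 × 28% = ₹33684
  → ₹49024
  Less investment credit ₹27000 → ₹22024

Book-profits minimum tax:
  Adjusted income: ₹210300 + ₹64000 + ₹48200 + ₹9200 + ₹33100 = ₹364800
  Exemption: ₹75000 − 25% × (₹364800 − ₹285000) = ₹75000 − ₹19950 = ₹55050
  Base: ₹364800 − ₹55050 = ₹309750
  ₹309750 × 14% = ₹43365

₹43365 > ₹22024, so the book-profits minimum tax is the binding amount.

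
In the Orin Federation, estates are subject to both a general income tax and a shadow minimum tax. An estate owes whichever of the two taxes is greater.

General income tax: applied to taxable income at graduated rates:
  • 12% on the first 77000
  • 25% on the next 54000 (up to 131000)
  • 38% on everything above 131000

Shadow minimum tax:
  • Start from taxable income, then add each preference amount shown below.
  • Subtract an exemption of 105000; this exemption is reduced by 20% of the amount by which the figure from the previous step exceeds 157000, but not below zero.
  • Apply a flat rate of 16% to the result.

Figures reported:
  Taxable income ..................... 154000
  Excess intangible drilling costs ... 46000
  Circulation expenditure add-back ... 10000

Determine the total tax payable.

31480

Shadow minimum tax:
  Adjusted income: 154000 + 46000 + 10000 = 210000
  Exemption: 105000 − 20% × (210000 − 157000) = 105000 − 10600 = 94400
  Base: 210000 − 94400 = 115600
  115600 × 16% = 18496

General income tax:
  77000 × 12% = 9240
  54000 × 25% = 13500
  23000 × 38% = 8740
  → 31480

31480 > 18496, so the general income tax governs.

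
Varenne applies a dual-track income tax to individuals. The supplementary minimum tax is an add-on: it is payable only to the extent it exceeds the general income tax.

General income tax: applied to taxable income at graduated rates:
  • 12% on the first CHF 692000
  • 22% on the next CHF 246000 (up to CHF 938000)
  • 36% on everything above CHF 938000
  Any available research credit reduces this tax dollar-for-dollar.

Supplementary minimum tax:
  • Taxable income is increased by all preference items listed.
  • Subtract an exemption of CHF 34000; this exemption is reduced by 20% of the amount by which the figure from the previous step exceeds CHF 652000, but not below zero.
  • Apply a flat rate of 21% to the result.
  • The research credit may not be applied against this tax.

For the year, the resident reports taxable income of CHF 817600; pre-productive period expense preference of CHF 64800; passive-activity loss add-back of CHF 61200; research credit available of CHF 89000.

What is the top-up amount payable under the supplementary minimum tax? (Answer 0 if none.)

Supplementary minimum tax:
  Adjusted income: CHF 817600 + CHF 64800 + CHF 61200 = CHF 943600
  Exemption: 20% × (CHF 943600 − CHF 652000) = CHF 58320 ≥ CHF 34000, so the exemption is fully phased out
  Base: CHF 943600 − CHF 0 = CHF 943600
  CHF 943600 × 21% = CHF 198156

General income tax:
  CHF 692000 × 12% = CHF 83040
  CHF 125600 × 22% = CHF 27632
  → CHF 110672
  Less research credit CHF 89000 → CHF 21672

Excess of supplementary minimum tax over general income tax: CHF 198156 − CHF 21672 = CHF 176484.

CHF 176484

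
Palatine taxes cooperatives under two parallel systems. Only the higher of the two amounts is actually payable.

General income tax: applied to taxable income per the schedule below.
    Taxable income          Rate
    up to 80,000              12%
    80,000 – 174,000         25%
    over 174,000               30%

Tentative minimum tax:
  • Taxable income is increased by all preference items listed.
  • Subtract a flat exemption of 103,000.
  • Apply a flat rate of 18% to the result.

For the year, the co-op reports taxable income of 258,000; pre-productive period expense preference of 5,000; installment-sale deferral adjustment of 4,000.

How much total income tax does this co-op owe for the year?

General income tax:
  80,000 × 12% = 9,600
  94,000 × 25% = 23,500
  84,000 × 30% = 25,200
  → 58,300

Tentative minimum tax:
  Adjusted income: 258,000 + 5,000 + 4,000 = 267,000
  Less exemption 103,000 → base 164,000
  164,000 × 18% = 29,520

58,300 > 29,520, so the general income tax governs.

58,300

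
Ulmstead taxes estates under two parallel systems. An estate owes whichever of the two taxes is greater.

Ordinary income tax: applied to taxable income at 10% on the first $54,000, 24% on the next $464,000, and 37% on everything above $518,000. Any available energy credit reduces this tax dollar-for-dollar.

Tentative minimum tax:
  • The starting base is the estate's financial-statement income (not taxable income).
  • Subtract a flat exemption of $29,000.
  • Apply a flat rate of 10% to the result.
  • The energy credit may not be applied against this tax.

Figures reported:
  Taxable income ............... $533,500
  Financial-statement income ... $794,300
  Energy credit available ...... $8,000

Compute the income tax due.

Ordinary income tax:
  $54,000 × 10% = $5,400
  $464,000 × 24% = $111,360
  $15,500 × 37% = $5,735
  → $122,495
  Less energy credit $8,000 → $114,495

Tentative minimum tax:
  Base (financial-statement income): $794,300
  Less exemption $29,000 → base $765,300
  $765,300 × 10% = $76,530

$114,495 > $76,530, so the ordinary income tax governs.

$114,495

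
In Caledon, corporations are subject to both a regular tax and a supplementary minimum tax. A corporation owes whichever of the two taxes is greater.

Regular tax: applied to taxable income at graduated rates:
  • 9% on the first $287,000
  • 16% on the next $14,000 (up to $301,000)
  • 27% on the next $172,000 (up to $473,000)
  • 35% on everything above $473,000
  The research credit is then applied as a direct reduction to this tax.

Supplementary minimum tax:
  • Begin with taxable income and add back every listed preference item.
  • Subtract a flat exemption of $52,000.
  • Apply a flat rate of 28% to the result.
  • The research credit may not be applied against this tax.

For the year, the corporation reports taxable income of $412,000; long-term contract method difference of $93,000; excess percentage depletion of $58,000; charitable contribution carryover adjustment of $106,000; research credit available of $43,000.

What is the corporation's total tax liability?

$172,760

Regular tax:
  $287,000 × 9% = $25,830
  $14,000 × 16% = $2,240
  $111,000 × 27% = $29,970
  → $58,040
  Less research credit $43,000 → $15,040

Supplementary minimum tax:
  Adjusted income: $412,000 + $93,000 + $58,000 + $106,000 = $669,000
  Less exemption $52,000 → base $617,000
  $617,000 × 28% = $172,760

$172,760 > $15,040, so the supplementary minimum tax is the binding amount.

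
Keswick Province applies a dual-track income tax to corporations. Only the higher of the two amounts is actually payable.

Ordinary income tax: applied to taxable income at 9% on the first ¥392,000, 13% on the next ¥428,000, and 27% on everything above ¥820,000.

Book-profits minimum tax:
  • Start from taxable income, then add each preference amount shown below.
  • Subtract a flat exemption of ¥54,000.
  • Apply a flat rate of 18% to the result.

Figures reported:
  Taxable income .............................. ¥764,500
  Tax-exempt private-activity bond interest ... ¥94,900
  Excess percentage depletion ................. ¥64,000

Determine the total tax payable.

¥156,492

Ordinary income tax:
  ¥392,000 × 9% = ¥35,280
  ¥372,500 × 13% = ¥48,425
  → ¥83,705

Book-profits minimum tax:
  Adjusted income: ¥764,500 + ¥94,900 + ¥64,000 = ¥923,400
  Less exemption ¥54,000 → base ¥869,400
  ¥869,400 × 18% = ¥156,492

¥156,492 > ¥83,705, so the book-profits minimum tax is the binding amount.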